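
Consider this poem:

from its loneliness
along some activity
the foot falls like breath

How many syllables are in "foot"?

1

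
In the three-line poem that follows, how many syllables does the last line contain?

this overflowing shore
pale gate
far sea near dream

The last line: "far sea near dream": 1+1+1+1 = 4

4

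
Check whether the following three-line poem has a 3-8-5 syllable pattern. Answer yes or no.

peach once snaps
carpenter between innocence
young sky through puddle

Line 1: "peach once snaps": 1+1+1 = 3 ✓
Line 2: "carpenter between innocence": 3+2+3 = 8 ✓
Line 3: "young sky through puddle": 1+1+1+2 = 5 ✓

Yes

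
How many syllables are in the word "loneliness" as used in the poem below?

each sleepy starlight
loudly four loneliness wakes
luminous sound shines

3

"loneliness" has 3 syllables.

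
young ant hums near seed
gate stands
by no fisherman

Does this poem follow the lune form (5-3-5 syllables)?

No

Line 1: "young ant hums near seed": 1+1+1+1+1 = 5 ✓
Line 2: "gate stands": 1+1 = 2 (expected 3)
Line 3: "by no fisherman": 1+1+3 = 5 ✓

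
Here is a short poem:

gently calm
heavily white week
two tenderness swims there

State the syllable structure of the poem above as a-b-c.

3-5-6

Line 1: "gently calm": 2+1 = 3
Line 2: "heavily white week": 3+1+1 = 5
Line 3: "two tenderness swims there": 1+3+1+1 = 6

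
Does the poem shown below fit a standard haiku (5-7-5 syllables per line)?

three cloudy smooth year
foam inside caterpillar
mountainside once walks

Line 1: three (1), cloudy (2), smooth (1), year (1) → 5 ✓
Line 2: foam (1), inside (2), caterpillar (4) → 7 ✓
Line 3: mountainside (3), once (1), walks (1) → 5 ✓

Yes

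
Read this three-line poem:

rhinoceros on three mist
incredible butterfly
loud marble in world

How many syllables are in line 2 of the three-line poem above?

7

Line 2: incredible(4) + butterfly(3) = 7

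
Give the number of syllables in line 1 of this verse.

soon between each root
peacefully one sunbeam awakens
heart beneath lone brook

Line 1: soon(1) + between(2) + each(1) + root(1) = 5

5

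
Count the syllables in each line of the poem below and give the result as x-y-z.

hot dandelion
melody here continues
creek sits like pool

Line 1: "hot dandelion": 1+4 = 5
Line 2: "melody here continues": 3+1+3 = 7
Line 3: "creek sits like pool": 1+1+1+1 = 4

5-7-4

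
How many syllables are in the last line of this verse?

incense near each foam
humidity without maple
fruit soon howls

The last line: "fruit soon howls": 1+1+1 = 3

3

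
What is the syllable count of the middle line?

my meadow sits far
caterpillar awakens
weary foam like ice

The middle line: caterpillar (4), awakens (3) → 7

7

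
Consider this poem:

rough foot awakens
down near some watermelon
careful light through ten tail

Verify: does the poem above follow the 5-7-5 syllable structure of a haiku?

No

Line 1: rough (1), foot (1), awakens (3) → 5 ✓
Line 2: down (1), near (1), some (1), watermelon (4) → 7 ✓
Line 3: careful (2), light (1), through (1), ten (1), tail (1) → 6 (expected 5)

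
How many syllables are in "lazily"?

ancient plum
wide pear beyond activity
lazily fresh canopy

3

"lazily" has 3 syllables.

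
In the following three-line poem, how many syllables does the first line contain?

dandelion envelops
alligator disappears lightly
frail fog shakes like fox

The first line: dandelion (4), envelops (3) → 7

7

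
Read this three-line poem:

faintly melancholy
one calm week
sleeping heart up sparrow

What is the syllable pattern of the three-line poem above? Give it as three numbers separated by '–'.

6–3–6

Line 1: faintly(2) + melancholy(4) = 6
Line 2: one(1) + calm(1) + week(1) = 3
Line 3: sleeping(2) + heart(1) + up(1) + sparrow(2) = 6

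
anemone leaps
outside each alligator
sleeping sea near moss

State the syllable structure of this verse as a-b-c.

5-7-5

Line 1: anemone(4) + leaps(1) = 5
Line 2: outside(2) + each(1) + alligator(4) = 7
Line 3: sleeping(2) + sea(1) + near(1) + moss(1) = 5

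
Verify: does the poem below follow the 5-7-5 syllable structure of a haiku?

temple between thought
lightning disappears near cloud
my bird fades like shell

Yes

Line 1: temple(2) + between(2) + thought(1) = 5 ✓
Line 2: lightning(2) + disappears(3) + near(1) + cloud(1) = 7 ✓
Line 3: my(1) + bird(1) + fades(1) + like(1) + shell(1) = 5 ✓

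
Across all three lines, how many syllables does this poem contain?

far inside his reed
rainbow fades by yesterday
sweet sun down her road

17

Line 1: far (1), inside (2), his (1), reed (1) → 5
Line 2: rainbow (2), fades (1), by (1), yesterday (3) → 7
Line 3: sweet (1), sun (1), down (1), her (1), road (1) → 5
Total: 5 + 7 + 5 = 17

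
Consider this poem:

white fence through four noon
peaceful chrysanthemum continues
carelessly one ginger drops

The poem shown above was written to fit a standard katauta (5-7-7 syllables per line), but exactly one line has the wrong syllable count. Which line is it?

The second line

Line 1: white(1) + fence(1) + through(1) + four(1) + noon(1) = 5 ✓
Line 2: peaceful(2) + chrysanthemum(4) + continues(3) = 9 (expected 7)
Line 3: carelessly(3) + one(1) + ginger(2) + drops(1) = 7 ✓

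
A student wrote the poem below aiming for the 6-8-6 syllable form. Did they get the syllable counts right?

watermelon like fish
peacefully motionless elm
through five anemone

Line 1: watermelon (4), like (1), fish (1) → 6 ✓
Line 2: peacefully (3), motionless (3), elm (1) → 7 (expected 8)
Line 3: through (1), five (1), anemone (4) → 6 ✓

No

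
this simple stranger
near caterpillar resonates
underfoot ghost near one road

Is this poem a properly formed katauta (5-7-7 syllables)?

No

Line 1: "this simple stranger": 1+2+2 = 5 ✓
Line 2: "near caterpillar resonates": 1+4+3 = 8 (expected 7)
Line 3: "underfoot ghost near one road": 3+1+1+1+1 = 7 ✓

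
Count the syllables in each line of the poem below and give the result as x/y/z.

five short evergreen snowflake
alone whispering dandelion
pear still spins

7/9/3

Line 1: five(1) + short(1) + evergreen(3) + snowflake(2) = 7
Line 2: alone(2) + whispering(3) + dandelion(4) = 9
Line 3: pear(1) + still(1) + spins(1) = 3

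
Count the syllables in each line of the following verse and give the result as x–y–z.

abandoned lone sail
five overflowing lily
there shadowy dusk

Line 1: abandoned(3) + lone(1) + sail(1) = 5
Line 2: five(1) + overflowing(4) + lily(2) = 7
Line 3: there(1) + shadowy(3) + dusk(1) = 5

5–7–5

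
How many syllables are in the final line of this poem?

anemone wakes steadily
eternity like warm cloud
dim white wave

3

The final line: dim(1) + white(1) + wave(1) = 3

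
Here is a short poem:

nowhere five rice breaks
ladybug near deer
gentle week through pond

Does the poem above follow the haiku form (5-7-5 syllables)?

No

Line 1: nowhere (2), five (1), rice (1), breaks (1) → 5 ✓
Line 2: ladybug (3), near (1), deer (1) → 5 (expected 7)
Line 3: gentle (2), week (1), through (1), pond (1) → 5 ✓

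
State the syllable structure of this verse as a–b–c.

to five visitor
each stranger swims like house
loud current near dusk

Line 1: to (1), five (1), visitor (3) → 5
Line 2: each (1), stranger (2), swims (1), like (1), house (1) → 6
Line 3: loud (1), current (2), near (1), dusk (1) → 5

5–6–5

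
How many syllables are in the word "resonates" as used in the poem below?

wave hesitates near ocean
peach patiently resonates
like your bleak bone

3

"resonates" has 3 syllables.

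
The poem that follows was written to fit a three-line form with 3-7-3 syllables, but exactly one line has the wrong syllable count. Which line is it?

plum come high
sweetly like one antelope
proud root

Line 1: plum(1) + come(1) + high(1) = 3 ✓
Line 2: sweetly(2) + like(1) + one(1) + antelope(3) = 7 ✓
Line 3: proud(1) + root(1) = 2 (expected 3)

Line 3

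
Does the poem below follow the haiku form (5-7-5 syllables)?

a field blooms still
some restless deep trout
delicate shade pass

Line 1: "a field blooms still": 1+1+1+1 = 4 (expected 5)
Line 2: "some restless deep trout": 1+2+1+1 = 5 (expected 7)
Line 3: "delicate shade pass": 3+1+1 = 5 ✓

No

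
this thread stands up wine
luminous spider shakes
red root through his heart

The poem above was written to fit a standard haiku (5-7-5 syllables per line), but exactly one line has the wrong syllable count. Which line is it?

The second line

Line 1: this(1) + thread(1) + stands(1) + up(1) + wine(1) = 5 ✓
Line 2: luminous(3) + spider(2) + shakes(1) = 6 (expected 7)
Line 3: red(1) + root(1) + through(1) + his(1) + heart(1) = 5 ✓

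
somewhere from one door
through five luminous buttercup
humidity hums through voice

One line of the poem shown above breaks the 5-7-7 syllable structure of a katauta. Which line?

The second line

Line 1: somewhere (2), from (1), one (1), door (1) → 5 ✓
Line 2: through (1), five (1), luminous (3), buttercup (3) → 8 (expected 7)
Line 3: humidity (4), hums (1), through (1), voice (1) → 7 ✓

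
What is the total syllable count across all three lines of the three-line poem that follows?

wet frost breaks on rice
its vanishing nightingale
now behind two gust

17

Line 1: "wet frost breaks on rice": 1+1+1+1+1 = 5
Line 2: "its vanishing nightingale": 1+3+3 = 7
Line 3: "now behind two gust": 1+2+1+1 = 5
Total: 5 + 7 + 5 = 17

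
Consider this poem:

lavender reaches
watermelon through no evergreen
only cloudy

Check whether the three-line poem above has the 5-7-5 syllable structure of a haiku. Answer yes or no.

No

Line 1: "lavender reaches": 3+2 = 5 ✓
Line 2: "watermelon through no evergreen": 4+1+1+3 = 9 (expected 7)
Line 3: "only cloudy": 2+2 = 4 (expected 5)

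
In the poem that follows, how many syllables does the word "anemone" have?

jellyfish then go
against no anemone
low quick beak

"anemone" has 4 syllables.

4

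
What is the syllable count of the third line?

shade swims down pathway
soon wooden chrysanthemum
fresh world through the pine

5

The third line: fresh (1), world (1), through (1), the (1), pine (1) → 5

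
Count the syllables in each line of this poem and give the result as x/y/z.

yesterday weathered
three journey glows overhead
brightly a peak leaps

Line 1: "yesterday weathered": 3+2 = 5
Line 2: "three journey glows overhead": 1+2+1+3 = 7
Line 3: "brightly a peak leaps": 2+1+1+1 = 5

5/7/5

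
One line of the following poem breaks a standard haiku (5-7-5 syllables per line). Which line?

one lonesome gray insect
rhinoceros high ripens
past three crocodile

The first line

Line 1: one(1) + lonesome(2) + gray(1) + insect(2) = 6 (expected 5)
Line 2: rhinoceros(4) + high(1) + ripens(2) = 7 ✓
Line 3: past(1) + three(1) + crocodile(3) = 5 ✓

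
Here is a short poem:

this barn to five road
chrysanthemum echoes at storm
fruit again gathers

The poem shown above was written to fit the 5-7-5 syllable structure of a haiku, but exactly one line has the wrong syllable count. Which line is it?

Line 1: this (1), barn (1), to (1), five (1), road (1) → 5 ✓
Line 2: chrysanthemum (4), echoes (2), at (1), storm (1) → 8 (expected 7)
Line 3: fruit (1), again (2), gathers (2) → 5 ✓

Line 2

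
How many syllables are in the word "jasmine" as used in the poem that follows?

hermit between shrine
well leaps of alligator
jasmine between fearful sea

2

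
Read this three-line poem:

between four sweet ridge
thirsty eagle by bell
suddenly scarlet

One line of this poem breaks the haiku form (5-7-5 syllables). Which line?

Line 2

Line 1: between (2), four (1), sweet (1), ridge (1) → 5 ✓
Line 2: thirsty (2), eagle (2), by (1), bell (1) → 6 (expected 7)
Line 3: suddenly (3), scarlet (2) → 5 ✓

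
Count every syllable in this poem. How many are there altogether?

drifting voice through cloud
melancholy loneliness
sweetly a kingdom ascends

19

Line 1: drifting (2), voice (1), through (1), cloud (1) → 5
Line 2: melancholy (4), loneliness (3) → 7
Line 3: sweetly (2), a (1), kingdom (2), ascends (2) → 7
Total: 5 + 7 + 7 = 19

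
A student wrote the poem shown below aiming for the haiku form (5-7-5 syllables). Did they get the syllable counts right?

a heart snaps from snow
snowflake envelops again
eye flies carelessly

Yes

Line 1: a(1) + heart(1) + snaps(1) + from(1) + snow(1) = 5 ✓
Line 2: snowflake(2) + envelops(3) + again(2) = 7 ✓
Line 3: eye(1) + flies(1) + carelessly(3) = 5 ✓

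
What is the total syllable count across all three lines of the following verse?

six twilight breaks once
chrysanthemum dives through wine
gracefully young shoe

17

Line 1: six(1) + twilight(2) + breaks(1) + once(1) = 5
Line 2: chrysanthemum(4) + dives(1) + through(1) + wine(1) = 7
Line 3: gracefully(3) + young(1) + shoe(1) = 5
Total: 5 + 7 + 5 = 17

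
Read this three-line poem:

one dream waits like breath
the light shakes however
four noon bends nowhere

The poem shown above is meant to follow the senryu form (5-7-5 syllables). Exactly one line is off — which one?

Line 1: one (1), dream (1), waits (1), like (1), breath (1) → 5 ✓
Line 2: the (1), light (1), shakes (1), however (3) → 6 (expected 7)
Line 3: four (1), noon (1), bends (1), nowhere (2) → 5 ✓

The second line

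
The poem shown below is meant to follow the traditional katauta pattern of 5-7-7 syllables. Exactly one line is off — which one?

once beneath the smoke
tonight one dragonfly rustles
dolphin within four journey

Line 2

Line 1: once (1), beneath (2), the (1), smoke (1) → 5 ✓
Line 2: tonight (2), one (1), dragonfly (3), rustles (2) → 8 (expected 7)
Line 3: dolphin (2), within (2), four (1), journey (2) → 7 ✓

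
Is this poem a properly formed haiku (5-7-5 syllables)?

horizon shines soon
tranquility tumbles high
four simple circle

Yes

Line 1: horizon (3), shines (1), soon (1) → 5 ✓
Line 2: tranquility (4), tumbles (2), high (1) → 7 ✓
Line 3: four (1), simple (2), circle (2) → 5 ✓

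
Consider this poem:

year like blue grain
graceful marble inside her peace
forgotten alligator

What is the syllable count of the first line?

The first line: year (1), like (1), blue (1), grain (1) → 4

4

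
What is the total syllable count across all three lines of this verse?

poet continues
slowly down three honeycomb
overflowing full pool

Line 1: poet(2) + continues(3) = 5
Line 2: slowly(2) + down(1) + three(1) + honeycomb(3) = 7
Line 3: overflowing(4) + full(1) + pool(1) = 6
Total: 5 + 7 + 6 = 18

18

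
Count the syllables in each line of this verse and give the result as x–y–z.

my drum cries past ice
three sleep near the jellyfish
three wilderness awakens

5–7–7

Line 1: "my drum cries past ice": 1+1+1+1+1 = 5
Line 2: "three sleep near the jellyfish": 1+1+1+1+3 = 7
Line 3: "three wilderness awakens": 1+3+3 = 7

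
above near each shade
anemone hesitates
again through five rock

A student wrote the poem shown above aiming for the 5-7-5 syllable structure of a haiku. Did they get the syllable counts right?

Yes

Line 1: above(2) + near(1) + each(1) + shade(1) = 5 ✓
Line 2: anemone(4) + hesitates(3) = 7 ✓
Line 3: again(2) + through(1) + five(1) + rock(1) = 5 ✓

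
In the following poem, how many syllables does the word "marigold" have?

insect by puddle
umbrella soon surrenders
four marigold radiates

3

"marigold" has 3 syllables.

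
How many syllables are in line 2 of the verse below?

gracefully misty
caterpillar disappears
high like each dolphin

7

Line 2: caterpillar (4), disappears (3) → 7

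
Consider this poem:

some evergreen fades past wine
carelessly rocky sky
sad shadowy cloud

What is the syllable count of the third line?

5

The third line: sad (1), shadowy (3), cloud (1) → 5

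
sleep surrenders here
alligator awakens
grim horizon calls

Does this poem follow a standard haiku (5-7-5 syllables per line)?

Line 1: sleep(1) + surrenders(3) + here(1) = 5 ✓
Line 2: alligator(4) + awakens(3) = 7 ✓
Line 3: grim(1) + horizon(3) + calls(1) = 5 ✓

Yes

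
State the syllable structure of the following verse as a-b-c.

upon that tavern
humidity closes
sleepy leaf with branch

5-6-5

Line 1: "upon that tavern": 2+1+2 = 5
Line 2: "humidity closes": 4+2 = 6
Line 3: "sleepy leaf with branch": 2+1+1+1 = 5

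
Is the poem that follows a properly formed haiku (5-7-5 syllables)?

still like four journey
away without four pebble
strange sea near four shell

Yes

Line 1: still (1), like (1), four (1), journey (2) → 5 ✓
Line 2: away (2), without (2), four (1), pebble (2) → 7 ✓
Line 3: strange (1), sea (1), near (1), four (1), shell (1) → 5 ✓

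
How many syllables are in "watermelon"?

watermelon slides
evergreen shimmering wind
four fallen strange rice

4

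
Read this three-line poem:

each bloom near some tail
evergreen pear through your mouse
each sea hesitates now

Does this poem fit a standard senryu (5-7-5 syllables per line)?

Line 1: each (1), bloom (1), near (1), some (1), tail (1) → 5 ✓
Line 2: evergreen (3), pear (1), through (1), your (1), mouse (1) → 7 ✓
Line 3: each (1), sea (1), hesitates (3), now (1) → 6 (expected 5)

No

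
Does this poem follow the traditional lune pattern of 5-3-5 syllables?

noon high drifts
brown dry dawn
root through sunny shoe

Line 1: noon(1) + high(1) + drifts(1) = 3 (expected 5)
Line 2: brown(1) + dry(1) + dawn(1) = 3 ✓
Line 3: root(1) + through(1) + sunny(2) + shoe(1) = 5 ✓

No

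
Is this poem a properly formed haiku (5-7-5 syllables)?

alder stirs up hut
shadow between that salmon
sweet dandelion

Yes

Line 1: alder(2) + stirs(1) + up(1) + hut(1) = 5 ✓
Line 2: shadow(2) + between(2) + that(1) + salmon(2) = 7 ✓
Line 3: sweet(1) + dandelion(4) = 5 ✓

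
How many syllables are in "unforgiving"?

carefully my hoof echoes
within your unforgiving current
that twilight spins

4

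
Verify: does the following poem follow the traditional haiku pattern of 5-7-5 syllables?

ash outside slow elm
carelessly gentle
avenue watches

Line 1: "ash outside slow elm": 1+2+1+1 = 5 ✓
Line 2: "carelessly gentle": 3+2 = 5 (expected 7)
Line 3: "avenue watches": 3+2 = 5 ✓

No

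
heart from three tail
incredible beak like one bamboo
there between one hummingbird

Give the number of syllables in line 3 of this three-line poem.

7

Line 3: there(1) + between(2) + one(1) + hummingbird(3) = 7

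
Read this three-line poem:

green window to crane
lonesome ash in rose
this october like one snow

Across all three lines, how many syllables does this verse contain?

17

Line 1: "green window to crane": 1+2+1+1 = 5
Line 2: "lonesome ash in rose": 2+1+1+1 = 5
Line 3: "this october like one snow": 1+3+1+1+1 = 7
Total: 5 + 5 + 7 = 17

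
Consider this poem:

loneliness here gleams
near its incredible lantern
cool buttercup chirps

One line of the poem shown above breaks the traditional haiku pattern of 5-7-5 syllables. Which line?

Line 1: loneliness (3), here (1), gleams (1) → 5 ✓
Line 2: near (1), its (1), incredible (4), lantern (2) → 8 (expected 7)
Line 3: cool (1), buttercup (3), chirps (1) → 5 ✓

Line 2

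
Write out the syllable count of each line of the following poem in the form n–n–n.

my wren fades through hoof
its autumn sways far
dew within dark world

Line 1: my (1), wren (1), fades (1), through (1), hoof (1) → 5
Line 2: its (1), autumn (2), sways (1), far (1) → 5
Line 3: dew (1), within (2), dark (1), world (1) → 5

5–5–5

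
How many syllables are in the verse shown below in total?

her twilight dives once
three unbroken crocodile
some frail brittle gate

17

Line 1: "her twilight dives once": 1+2+1+1 = 5
Line 2: "three unbroken crocodile": 1+3+3 = 7
Line 3: "some frail brittle gate": 1+1+2+1 = 5
Total: 5 + 7 + 5 = 17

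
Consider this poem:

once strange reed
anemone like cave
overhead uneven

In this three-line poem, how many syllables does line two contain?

6

Line two: "anemone like cave": 4+1+1 = 6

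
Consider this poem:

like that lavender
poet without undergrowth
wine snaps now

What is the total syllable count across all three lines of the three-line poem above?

Line 1: like(1) + that(1) + lavender(3) = 5
Line 2: poet(2) + without(2) + undergrowth(3) = 7
Line 3: wine(1) + snaps(1) + now(1) = 3
Total: 5 + 7 + 3 = 15

15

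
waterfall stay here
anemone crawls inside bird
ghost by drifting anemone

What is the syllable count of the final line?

The final line: ghost (1), by (1), drifting (2), anemone (4) → 8

8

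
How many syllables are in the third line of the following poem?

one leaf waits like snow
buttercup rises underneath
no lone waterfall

The third line: no (1), lone (1), waterfall (3) → 5

5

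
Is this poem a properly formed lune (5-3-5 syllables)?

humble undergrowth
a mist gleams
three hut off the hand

Yes

Line 1: humble (2), undergrowth (3) → 5 ✓
Line 2: a (1), mist (1), gleams (1) → 3 ✓
Line 3: three (1), hut (1), off (1), the (1), hand (1) → 5 ✓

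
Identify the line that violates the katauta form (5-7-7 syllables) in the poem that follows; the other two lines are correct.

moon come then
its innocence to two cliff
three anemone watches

The first line

Line 1: moon(1) + come(1) + then(1) = 3 (expected 5)
Line 2: its(1) + innocence(3) + to(1) + two(1) + cliff(1) = 7 ✓
Line 3: three(1) + anemone(4) + watches(2) = 7 ✓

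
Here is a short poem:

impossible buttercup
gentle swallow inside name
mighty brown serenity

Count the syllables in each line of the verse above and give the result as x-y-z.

7-7-7

Line 1: "impossible buttercup": 4+3 = 7
Line 2: "gentle swallow inside name": 2+2+2+1 = 7
Line 3: "mighty brown serenity": 2+1+4 = 7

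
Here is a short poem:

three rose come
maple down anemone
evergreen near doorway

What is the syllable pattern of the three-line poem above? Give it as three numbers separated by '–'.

Line 1: three (1), rose (1), come (1) → 3
Line 2: maple (2), down (1), anemone (4) → 7
Line 3: evergreen (3), near (1), doorway (2) → 6

3–7–6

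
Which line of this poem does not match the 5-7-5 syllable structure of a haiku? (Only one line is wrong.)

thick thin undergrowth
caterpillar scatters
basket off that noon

Line 1: "thick thin undergrowth": 1+1+3 = 5 ✓
Line 2: "caterpillar scatters": 4+2 = 6 (expected 7)
Line 3: "basket off that noon": 2+1+1+1 = 5 ✓

The second line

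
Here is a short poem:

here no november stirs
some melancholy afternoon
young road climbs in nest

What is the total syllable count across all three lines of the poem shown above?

19

Line 1: "here no november stirs": 1+1+3+1 = 6
Line 2: "some melancholy afternoon": 1+4+3 = 8
Line 3: "young road climbs in nest": 1+1+1+1+1 = 5
Total: 6 + 8 + 5 = 19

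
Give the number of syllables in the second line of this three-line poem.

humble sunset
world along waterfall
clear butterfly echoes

The second line: world(1) + along(2) + waterfall(3) = 6

6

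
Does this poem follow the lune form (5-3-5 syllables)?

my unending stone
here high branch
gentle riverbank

Line 1: my(1) + unending(3) + stone(1) = 5 ✓
Line 2: here(1) + high(1) + branch(1) = 3 ✓
Line 3: gentle(2) + riverbank(3) = 5 ✓

Yes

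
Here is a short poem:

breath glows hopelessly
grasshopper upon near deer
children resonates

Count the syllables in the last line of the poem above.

5

The last line: "children resonates": 2+3 = 5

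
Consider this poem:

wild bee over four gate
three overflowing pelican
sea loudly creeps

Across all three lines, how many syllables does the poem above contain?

Line 1: "wild bee over four gate": 1+1+2+1+1 = 6
Line 2: "three overflowing pelican": 1+4+3 = 8
Line 3: "sea loudly creeps": 1+2+1 = 4
Total: 6 + 8 + 4 = 18

18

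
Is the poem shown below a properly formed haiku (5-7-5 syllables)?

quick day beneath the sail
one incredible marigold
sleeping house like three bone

No

Line 1: "quick day beneath the sail": 1+1+2+1+1 = 6 (expected 5)
Line 2: "one incredible marigold": 1+4+3 = 8 (expected 7)
Line 3: "sleeping house like three bone": 2+1+1+1+1 = 6 (expected 5)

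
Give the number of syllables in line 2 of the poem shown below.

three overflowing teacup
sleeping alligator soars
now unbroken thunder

Line 2: sleeping(2) + alligator(4) + soars(1) = 7

7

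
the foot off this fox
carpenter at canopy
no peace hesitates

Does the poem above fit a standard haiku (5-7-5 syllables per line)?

Yes

Line 1: the(1) + foot(1) + off(1) + this(1) + fox(1) = 5 ✓
Line 2: carpenter(3) + at(1) + canopy(3) = 7 ✓
Line 3: no(1) + peace(1) + hesitates(3) = 5 ✓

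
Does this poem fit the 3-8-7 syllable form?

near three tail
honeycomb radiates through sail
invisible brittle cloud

Yes

Line 1: "near three tail": 1+1+1 = 3 ✓
Line 2: "honeycomb radiates through sail": 3+3+1+1 = 8 ✓
Line 3: "invisible brittle cloud": 4+2+1 = 7 ✓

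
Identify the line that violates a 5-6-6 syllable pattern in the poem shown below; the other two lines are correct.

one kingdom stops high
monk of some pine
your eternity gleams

The second line

Line 1: one(1) + kingdom(2) + stops(1) + high(1) = 5 ✓
Line 2: monk(1) + of(1) + some(1) + pine(1) = 4 (expected 6)
Line 3: your(1) + eternity(4) + gleams(1) = 6 ✓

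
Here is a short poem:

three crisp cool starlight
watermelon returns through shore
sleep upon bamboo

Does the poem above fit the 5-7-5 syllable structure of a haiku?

No

Line 1: three (1), crisp (1), cool (1), starlight (2) → 5 ✓
Line 2: watermelon (4), returns (2), through (1), shore (1) → 8 (expected 7)
Line 3: sleep (1), upon (2), bamboo (2) → 5 ✓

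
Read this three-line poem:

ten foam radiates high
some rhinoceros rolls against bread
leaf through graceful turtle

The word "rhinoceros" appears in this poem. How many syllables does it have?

4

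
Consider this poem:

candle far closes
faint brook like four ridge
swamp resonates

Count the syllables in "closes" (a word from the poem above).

2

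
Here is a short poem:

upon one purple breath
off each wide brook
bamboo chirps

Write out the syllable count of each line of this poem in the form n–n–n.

6–4–3

Line 1: upon(2) + one(1) + purple(2) + breath(1) = 6
Line 2: off(1) + each(1) + wide(1) + brook(1) = 4
Line 3: bamboo(2) + chirps(1) = 3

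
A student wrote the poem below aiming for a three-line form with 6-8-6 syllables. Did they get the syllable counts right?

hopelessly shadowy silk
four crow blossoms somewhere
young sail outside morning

No

Line 1: "hopelessly shadowy silk": 3+3+1 = 7 (expected 6)
Line 2: "four crow blossoms somewhere": 1+1+2+2 = 6 (expected 8)
Line 3: "young sail outside morning": 1+1+2+2 = 6 ✓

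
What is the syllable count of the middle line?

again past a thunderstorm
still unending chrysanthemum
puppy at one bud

The middle line: "still unending chrysanthemum": 1+3+4 = 8

8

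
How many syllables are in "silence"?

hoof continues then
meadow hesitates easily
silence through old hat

"silence" has 2 syllables.

2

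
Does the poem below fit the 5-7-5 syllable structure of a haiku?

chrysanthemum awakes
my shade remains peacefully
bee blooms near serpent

No

Line 1: chrysanthemum(4) + awakes(2) = 6 (expected 5)
Line 2: my(1) + shade(1) + remains(2) + peacefully(3) = 7 ✓
Line 3: bee(1) + blooms(1) + near(1) + serpent(2) = 5 ✓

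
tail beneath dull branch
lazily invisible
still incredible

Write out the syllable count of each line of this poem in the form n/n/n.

5/7/5

Line 1: tail(1) + beneath(2) + dull(1) + branch(1) = 5
Line 2: lazily(3) + invisible(4) = 7
Line 3: still(1) + incredible(4) = 5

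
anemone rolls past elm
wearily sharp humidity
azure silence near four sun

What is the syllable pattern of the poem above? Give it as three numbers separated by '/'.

7/8/7

Line 1: "anemone rolls past elm": 4+1+1+1 = 7
Line 2: "wearily sharp humidity": 3+1+4 = 8
Line 3: "azure silence near four sun": 2+2+1+1+1 = 7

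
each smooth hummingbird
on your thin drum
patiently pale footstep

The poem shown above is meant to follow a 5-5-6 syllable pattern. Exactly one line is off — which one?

Line 1: each (1), smooth (1), hummingbird (3) → 5 ✓
Line 2: on (1), your (1), thin (1), drum (1) → 4 (expected 5)
Line 3: patiently (3), pale (1), footstep (2) → 6 ✓

Line 2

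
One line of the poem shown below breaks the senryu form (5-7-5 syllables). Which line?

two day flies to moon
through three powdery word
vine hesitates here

Line 2

Line 1: "two day flies to moon": 1+1+1+1+1 = 5 ✓
Line 2: "through three powdery word": 1+1+3+1 = 6 (expected 7)
Line 3: "vine hesitates here": 1+3+1 = 5 ✓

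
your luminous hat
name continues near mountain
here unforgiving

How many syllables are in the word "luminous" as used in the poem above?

3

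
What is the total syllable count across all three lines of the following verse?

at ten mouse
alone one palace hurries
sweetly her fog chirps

Line 1: at(1) + ten(1) + mouse(1) = 3
Line 2: alone(2) + one(1) + palace(2) + hurries(2) = 7
Line 3: sweetly(2) + her(1) + fog(1) + chirps(1) = 5
Total: 3 + 7 + 5 = 15

15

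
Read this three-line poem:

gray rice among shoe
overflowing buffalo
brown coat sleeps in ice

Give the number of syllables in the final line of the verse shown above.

5

The final line: "brown coat sleeps in ice": 1+1+1+1+1 = 5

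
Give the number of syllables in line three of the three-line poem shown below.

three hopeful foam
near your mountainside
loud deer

Line three: loud(1) + deer(1) = 2

2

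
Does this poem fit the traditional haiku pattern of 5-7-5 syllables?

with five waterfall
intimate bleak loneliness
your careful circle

Line 1: with(1) + five(1) + waterfall(3) = 5 ✓
Line 2: intimate(3) + bleak(1) + loneliness(3) = 7 ✓
Line 3: your(1) + careful(2) + circle(2) = 5 ✓

Yes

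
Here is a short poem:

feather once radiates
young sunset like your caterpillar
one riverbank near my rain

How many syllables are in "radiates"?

3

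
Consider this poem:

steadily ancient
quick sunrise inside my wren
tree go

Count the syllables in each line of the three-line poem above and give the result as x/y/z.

5/7/2

Line 1: steadily (3), ancient (2) → 5
Line 2: quick (1), sunrise (2), inside (2), my (1), wren (1) → 7
Line 3: tree (1), go (1) → 2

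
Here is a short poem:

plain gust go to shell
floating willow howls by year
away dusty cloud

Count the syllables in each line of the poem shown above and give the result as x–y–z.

Line 1: plain(1) + gust(1) + go(1) + to(1) + shell(1) = 5
Line 2: floating(2) + willow(2) + howls(1) + by(1) + year(1) = 7
Line 3: away(2) + dusty(2) + cloud(1) = 5

5–7–5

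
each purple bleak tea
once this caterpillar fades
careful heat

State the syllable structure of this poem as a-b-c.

Line 1: each(1) + purple(2) + bleak(1) + tea(1) = 5
Line 2: once(1) + this(1) + caterpillar(4) + fades(1) = 7
Line 3: careful(2) + heat(1) = 3

5-7-3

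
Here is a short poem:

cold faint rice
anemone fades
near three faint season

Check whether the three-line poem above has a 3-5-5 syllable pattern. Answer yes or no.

Line 1: cold(1) + faint(1) + rice(1) = 3 ✓
Line 2: anemone(4) + fades(1) = 5 ✓
Line 3: near(1) + three(1) + faint(1) + season(2) = 5 ✓

Yes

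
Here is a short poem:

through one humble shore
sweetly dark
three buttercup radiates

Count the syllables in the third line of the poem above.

The third line: "three buttercup radiates": 1+3+3 = 7

7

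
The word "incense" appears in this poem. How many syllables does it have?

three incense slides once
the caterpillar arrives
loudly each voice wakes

2

"incense" has 2 syllables.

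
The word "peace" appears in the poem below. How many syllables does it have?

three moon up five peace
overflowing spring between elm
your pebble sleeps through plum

1

"peace" has 1 syllable.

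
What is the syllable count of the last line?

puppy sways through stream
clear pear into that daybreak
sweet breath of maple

5

The last line: "sweet breath of maple": 1+1+1+2 = 5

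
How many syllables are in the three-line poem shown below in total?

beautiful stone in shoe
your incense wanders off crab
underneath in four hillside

20

Line 1: "beautiful stone in shoe": 3+1+1+1 = 6
Line 2: "your incense wanders off crab": 1+2+2+1+1 = 7
Line 3: "underneath in four hillside": 3+1+1+2 = 7
Total: 6 + 7 + 7 = 20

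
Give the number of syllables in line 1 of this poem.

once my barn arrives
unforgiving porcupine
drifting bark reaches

Line 1: "once my barn arrives": 1+1+1+2 = 5

5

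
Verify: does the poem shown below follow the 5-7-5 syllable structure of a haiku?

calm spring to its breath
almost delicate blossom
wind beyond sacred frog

No

Line 1: calm(1) + spring(1) + to(1) + its(1) + breath(1) = 5 ✓
Line 2: almost(2) + delicate(3) + blossom(2) = 7 ✓
Line 3: wind(1) + beyond(2) + sacred(2) + frog(1) = 6 (expected 5)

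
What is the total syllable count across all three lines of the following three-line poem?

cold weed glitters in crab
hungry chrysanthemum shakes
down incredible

18

Line 1: "cold weed glitters in crab": 1+1+2+1+1 = 6
Line 2: "hungry chrysanthemum shakes": 2+4+1 = 7
Line 3: "down incredible": 1+4 = 5
Total: 6 + 7 + 5 = 18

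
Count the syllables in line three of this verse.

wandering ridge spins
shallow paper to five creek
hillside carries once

Line three: "hillside carries once": 2+2+1 = 5

5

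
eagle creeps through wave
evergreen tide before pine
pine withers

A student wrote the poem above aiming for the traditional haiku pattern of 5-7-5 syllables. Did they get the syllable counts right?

No

Line 1: "eagle creeps through wave": 2+1+1+1 = 5 ✓
Line 2: "evergreen tide before pine": 3+1+2+1 = 7 ✓
Line 3: "pine withers": 1+2 = 3 (expected 5)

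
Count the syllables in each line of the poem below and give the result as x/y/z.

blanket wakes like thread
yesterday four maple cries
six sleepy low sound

5/7/5

Line 1: "blanket wakes like thread": 2+1+1+1 = 5
Line 2: "yesterday four maple cries": 3+1+2+1 = 7
Line 3: "six sleepy low sound": 1+2+1+1 = 5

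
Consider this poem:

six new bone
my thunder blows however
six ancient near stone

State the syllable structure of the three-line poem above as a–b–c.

Line 1: "six new bone": 1+1+1 = 3
Line 2: "my thunder blows however": 1+2+1+3 = 7
Line 3: "six ancient near stone": 1+2+1+1 = 5

3–7–5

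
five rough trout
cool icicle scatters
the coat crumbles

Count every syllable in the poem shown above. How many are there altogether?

Line 1: five(1) + rough(1) + trout(1) = 3
Line 2: cool(1) + icicle(3) + scatters(2) = 6
Line 3: the(1) + coat(1) + crumbles(2) = 4
Total: 3 + 6 + 4 = 13

13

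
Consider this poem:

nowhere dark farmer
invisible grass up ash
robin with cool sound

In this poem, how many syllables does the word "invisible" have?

4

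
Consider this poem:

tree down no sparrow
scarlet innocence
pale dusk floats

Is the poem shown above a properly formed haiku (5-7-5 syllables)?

Line 1: "tree down no sparrow": 1+1+1+2 = 5 ✓
Line 2: "scarlet innocence": 2+3 = 5 (expected 7)
Line 3: "pale dusk floats": 1+1+1 = 3 (expected 5)

No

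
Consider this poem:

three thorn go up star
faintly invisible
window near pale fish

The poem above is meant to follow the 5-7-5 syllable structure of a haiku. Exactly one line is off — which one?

The second line

Line 1: three(1) + thorn(1) + go(1) + up(1) + star(1) = 5 ✓
Line 2: faintly(2) + invisible(4) = 6 (expected 7)
Line 3: window(2) + near(1) + pale(1) + fish(1) = 5 ✓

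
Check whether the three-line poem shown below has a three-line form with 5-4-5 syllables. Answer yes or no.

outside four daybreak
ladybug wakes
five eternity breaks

Line 1: outside (2), four (1), daybreak (2) → 5 ✓
Line 2: ladybug (3), wakes (1) → 4 ✓
Line 3: five (1), eternity (4), breaks (1) → 6 (expected 5)

No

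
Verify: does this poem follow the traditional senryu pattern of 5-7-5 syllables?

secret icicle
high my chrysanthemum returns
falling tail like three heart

No

Line 1: secret (2), icicle (3) → 5 ✓
Line 2: high (1), my (1), chrysanthemum (4), returns (2) → 8 (expected 7)
Line 3: falling (2), tail (1), like (1), three (1), heart (1) → 6 (expected 5)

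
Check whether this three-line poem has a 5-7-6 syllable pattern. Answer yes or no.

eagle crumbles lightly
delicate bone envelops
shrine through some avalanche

No

Line 1: "eagle crumbles lightly": 2+2+2 = 6 (expected 5)
Line 2: "delicate bone envelops": 3+1+3 = 7 ✓
Line 3: "shrine through some avalanche": 1+1+1+3 = 6 ✓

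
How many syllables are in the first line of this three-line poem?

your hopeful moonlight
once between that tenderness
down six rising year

The first line: "your hopeful moonlight": 1+2+2 = 5

5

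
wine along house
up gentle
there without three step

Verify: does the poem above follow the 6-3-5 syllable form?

Line 1: "wine along house": 1+2+1 = 4 (expected 6)
Line 2: "up gentle": 1+2 = 3 ✓
Line 3: "there without three step": 1+2+1+1 = 5 ✓

No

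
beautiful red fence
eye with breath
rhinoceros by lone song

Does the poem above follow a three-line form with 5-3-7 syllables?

Line 1: "beautiful red fence": 3+1+1 = 5 ✓
Line 2: "eye with breath": 1+1+1 = 3 ✓
Line 3: "rhinoceros by lone song": 4+1+1+1 = 7 ✓

Yes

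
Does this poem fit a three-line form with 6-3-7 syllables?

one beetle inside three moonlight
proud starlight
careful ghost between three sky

No

Line 1: one (1), beetle (2), inside (2), three (1), moonlight (2) → 8 (expected 6)
Line 2: proud (1), starlight (2) → 3 ✓
Line 3: careful (2), ghost (1), between (2), three (1), sky (1) → 7 ✓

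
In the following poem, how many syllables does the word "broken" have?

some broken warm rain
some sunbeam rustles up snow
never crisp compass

"broken" has 2 syllables.

2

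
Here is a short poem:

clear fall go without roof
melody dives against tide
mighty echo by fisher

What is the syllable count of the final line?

The final line: mighty(2) + echo(2) + by(1) + fisher(2) = 7

7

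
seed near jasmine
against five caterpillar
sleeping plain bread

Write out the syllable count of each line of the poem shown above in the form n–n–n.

4–7–4

Line 1: seed(1) + near(1) + jasmine(2) = 4
Line 2: against(2) + five(1) + caterpillar(4) = 7
Line 3: sleeping(2) + plain(1) + bread(1) = 4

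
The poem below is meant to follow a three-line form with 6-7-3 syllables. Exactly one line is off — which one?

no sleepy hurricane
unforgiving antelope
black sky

Line 1: "no sleepy hurricane": 1+2+3 = 6 ✓
Line 2: "unforgiving antelope": 4+3 = 7 ✓
Line 3: "black sky": 1+1 = 2 (expected 3)

The third line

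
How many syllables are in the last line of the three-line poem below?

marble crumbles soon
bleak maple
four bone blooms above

The last line: "four bone blooms above": 1+1+1+2 = 5

5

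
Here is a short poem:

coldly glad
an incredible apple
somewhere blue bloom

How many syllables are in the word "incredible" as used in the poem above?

4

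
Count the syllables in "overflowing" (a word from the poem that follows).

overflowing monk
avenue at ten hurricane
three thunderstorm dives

4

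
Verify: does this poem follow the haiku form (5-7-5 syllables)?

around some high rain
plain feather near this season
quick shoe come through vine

Yes

Line 1: around(2) + some(1) + high(1) + rain(1) = 5 ✓
Line 2: plain(1) + feather(2) + near(1) + this(1) + season(2) = 7 ✓
Line 3: quick(1) + shoe(1) + come(1) + through(1) + vine(1) = 5 ✓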